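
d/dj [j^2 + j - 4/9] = 2*j + 1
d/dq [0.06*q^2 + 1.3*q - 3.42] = 0.12*q + 1.3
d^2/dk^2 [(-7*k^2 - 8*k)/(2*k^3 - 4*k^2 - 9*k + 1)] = 2*(-28*k^6 - 96*k^5 - 186*k^4 + 78*k^3 + 12*k^2 - 96*k - 79)/(8*k^9 - 48*k^8 - 12*k^7 + 380*k^6 + 6*k^5 - 1032*k^4 - 507*k^3 + 231*k^2 - 27*k + 1)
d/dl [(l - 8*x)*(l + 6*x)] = 2*l - 2*x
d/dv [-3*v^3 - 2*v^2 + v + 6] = -9*v^2 - 4*v + 1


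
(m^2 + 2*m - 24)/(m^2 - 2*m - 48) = (m - 4)/(m - 8)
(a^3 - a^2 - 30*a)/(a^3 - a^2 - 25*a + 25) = a*(a - 6)/(a^2 - 6*a + 5)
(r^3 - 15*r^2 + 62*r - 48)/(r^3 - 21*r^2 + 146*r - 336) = (r - 1)/(r - 7)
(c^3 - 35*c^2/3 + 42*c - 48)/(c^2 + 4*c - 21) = (c^2 - 26*c/3 + 16)/(c + 7)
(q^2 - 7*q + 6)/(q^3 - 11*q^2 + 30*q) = (q - 1)/(q*(q - 5))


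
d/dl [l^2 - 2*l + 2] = 2*l - 2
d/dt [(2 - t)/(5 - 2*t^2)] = (2*t^2 - 4*t*(t - 2) - 5)/(2*t^2 - 5)^2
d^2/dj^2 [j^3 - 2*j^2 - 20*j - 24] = 6*j - 4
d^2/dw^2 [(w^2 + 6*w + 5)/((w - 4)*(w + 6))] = 2*(4*w^3 + 87*w^2 + 462*w + 1004)/(w^6 + 6*w^5 - 60*w^4 - 280*w^3 + 1440*w^2 + 3456*w - 13824)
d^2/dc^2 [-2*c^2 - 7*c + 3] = -4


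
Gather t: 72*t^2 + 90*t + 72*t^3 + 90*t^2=72*t^3 + 162*t^2 + 90*t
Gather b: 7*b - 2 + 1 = 7*b - 1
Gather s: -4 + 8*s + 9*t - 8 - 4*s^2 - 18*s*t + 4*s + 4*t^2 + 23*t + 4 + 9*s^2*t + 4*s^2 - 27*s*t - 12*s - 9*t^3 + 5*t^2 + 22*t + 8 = 9*s^2*t - 45*s*t - 9*t^3 + 9*t^2 + 54*t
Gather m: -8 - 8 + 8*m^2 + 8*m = 8*m^2 + 8*m - 16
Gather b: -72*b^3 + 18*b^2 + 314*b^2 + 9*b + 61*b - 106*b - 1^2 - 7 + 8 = -72*b^3 + 332*b^2 - 36*b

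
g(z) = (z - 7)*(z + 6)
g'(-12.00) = -25.00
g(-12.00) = 114.00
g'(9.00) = 17.00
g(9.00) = 30.00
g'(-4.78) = -10.56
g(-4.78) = -14.37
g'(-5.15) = -11.30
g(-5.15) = -10.33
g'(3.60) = 6.20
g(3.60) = -32.64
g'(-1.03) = -3.06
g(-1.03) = -39.91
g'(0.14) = -0.72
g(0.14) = -42.12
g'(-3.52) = -8.04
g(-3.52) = -26.09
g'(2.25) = 3.50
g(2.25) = -39.19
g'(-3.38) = -7.76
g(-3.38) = -27.20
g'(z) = 2*z - 1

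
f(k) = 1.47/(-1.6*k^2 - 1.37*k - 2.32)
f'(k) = 1.47*(3.2*k + 1.37)/(-1.6*k^2 - 1.37*k - 2.32)^2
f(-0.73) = -0.68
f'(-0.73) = -0.30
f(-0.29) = -0.71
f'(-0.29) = 0.15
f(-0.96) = -0.59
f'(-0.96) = -0.41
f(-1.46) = -0.39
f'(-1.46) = -0.35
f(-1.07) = -0.55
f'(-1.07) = -0.42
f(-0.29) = -0.71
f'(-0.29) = 0.15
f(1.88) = -0.14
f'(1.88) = 0.10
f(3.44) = -0.06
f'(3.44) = 0.03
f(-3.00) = -0.12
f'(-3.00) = -0.08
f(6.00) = -0.02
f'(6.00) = 0.01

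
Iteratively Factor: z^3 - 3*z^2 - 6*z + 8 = (z - 1)*(z^2 - 2*z - 8) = (z - 4)*(z - 1)*(z + 2)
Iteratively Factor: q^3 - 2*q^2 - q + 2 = (q + 1)*(q^2 - 3*q + 2) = (q - 1)*(q + 1)*(q - 2)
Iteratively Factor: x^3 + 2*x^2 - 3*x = (x)*(x^2 + 2*x - 3) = x*(x + 3)*(x - 1)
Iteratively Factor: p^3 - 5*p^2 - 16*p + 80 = (p + 4)*(p^2 - 9*p + 20) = (p - 4)*(p + 4)*(p - 5)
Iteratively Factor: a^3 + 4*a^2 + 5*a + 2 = (a + 2)*(a^2 + 2*a + 1) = (a + 1)*(a + 2)*(a + 1)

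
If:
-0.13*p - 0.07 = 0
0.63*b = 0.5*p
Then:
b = -0.43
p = -0.54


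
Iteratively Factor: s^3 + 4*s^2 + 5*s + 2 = (s + 1)*(s^2 + 3*s + 2) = (s + 1)*(s + 2)*(s + 1)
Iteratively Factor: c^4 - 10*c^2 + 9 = (c - 1)*(c^3 + c^2 - 9*c - 9) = (c - 1)*(c + 3)*(c^2 - 2*c - 3) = (c - 1)*(c + 1)*(c + 3)*(c - 3)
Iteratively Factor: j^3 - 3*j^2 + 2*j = (j)*(j^2 - 3*j + 2) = j*(j - 1)*(j - 2)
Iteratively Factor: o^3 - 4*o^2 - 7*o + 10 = (o + 2)*(o^2 - 6*o + 5) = (o - 1)*(o + 2)*(o - 5)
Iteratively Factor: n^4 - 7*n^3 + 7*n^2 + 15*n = (n - 5)*(n^3 - 2*n^2 - 3*n) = n*(n - 5)*(n^2 - 2*n - 3) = n*(n - 5)*(n + 1)*(n - 3)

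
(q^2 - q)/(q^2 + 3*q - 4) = q/(q + 4)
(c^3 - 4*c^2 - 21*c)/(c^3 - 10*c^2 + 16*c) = (c^2 - 4*c - 21)/(c^2 - 10*c + 16)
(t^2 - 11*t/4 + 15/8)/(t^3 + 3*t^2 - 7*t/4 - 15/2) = (4*t - 5)/(2*(2*t^2 + 9*t + 10))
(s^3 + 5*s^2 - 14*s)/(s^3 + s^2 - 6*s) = (s + 7)/(s + 3)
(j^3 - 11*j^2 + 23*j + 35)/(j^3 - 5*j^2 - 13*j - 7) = (j - 5)/(j + 1)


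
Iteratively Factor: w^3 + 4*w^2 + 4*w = (w)*(w^2 + 4*w + 4) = w*(w + 2)*(w + 2)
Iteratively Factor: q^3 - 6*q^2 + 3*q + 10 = (q - 2)*(q^2 - 4*q - 5) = (q - 2)*(q + 1)*(q - 5)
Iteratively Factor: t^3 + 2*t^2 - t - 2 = (t + 2)*(t^2 - 1) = (t - 1)*(t + 2)*(t + 1)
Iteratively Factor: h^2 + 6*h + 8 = (h + 2)*(h + 4)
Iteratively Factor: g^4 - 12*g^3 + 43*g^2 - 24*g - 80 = (g - 4)*(g^3 - 8*g^2 + 11*g + 20) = (g - 4)*(g + 1)*(g^2 - 9*g + 20) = (g - 5)*(g - 4)*(g + 1)*(g - 4)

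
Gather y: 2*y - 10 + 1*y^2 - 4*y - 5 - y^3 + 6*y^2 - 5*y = -y^3 + 7*y^2 - 7*y - 15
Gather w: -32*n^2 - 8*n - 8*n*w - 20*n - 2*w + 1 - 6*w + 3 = -32*n^2 - 28*n + w*(-8*n - 8) + 4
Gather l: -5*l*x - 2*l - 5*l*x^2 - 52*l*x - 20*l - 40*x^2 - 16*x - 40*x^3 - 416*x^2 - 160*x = l*(-5*x^2 - 57*x - 22) - 40*x^3 - 456*x^2 - 176*x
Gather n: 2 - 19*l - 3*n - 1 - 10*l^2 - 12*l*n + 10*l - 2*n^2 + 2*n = -10*l^2 - 9*l - 2*n^2 + n*(-12*l - 1) + 1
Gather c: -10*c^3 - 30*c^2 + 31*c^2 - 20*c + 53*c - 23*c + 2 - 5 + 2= -10*c^3 + c^2 + 10*c - 1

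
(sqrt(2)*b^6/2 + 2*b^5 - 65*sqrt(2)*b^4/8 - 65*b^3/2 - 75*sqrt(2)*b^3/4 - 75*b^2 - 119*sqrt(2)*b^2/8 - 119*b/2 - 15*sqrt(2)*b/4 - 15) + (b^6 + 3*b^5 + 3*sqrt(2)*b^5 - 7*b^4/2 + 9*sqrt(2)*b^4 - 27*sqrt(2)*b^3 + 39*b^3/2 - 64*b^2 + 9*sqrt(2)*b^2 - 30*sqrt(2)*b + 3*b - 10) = sqrt(2)*b^6/2 + b^6 + 3*sqrt(2)*b^5 + 5*b^5 - 7*b^4/2 + 7*sqrt(2)*b^4/8 - 183*sqrt(2)*b^3/4 - 13*b^3 - 139*b^2 - 47*sqrt(2)*b^2/8 - 113*b/2 - 135*sqrt(2)*b/4 - 25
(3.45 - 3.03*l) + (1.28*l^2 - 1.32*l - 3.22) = 1.28*l^2 - 4.35*l + 0.23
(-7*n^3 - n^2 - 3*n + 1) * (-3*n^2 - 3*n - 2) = 21*n^5 + 24*n^4 + 26*n^3 + 8*n^2 + 3*n - 2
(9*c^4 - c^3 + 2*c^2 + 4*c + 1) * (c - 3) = 9*c^5 - 28*c^4 + 5*c^3 - 2*c^2 - 11*c - 3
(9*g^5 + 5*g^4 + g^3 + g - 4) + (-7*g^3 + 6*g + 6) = 9*g^5 + 5*g^4 - 6*g^3 + 7*g + 2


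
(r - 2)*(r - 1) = r^2 - 3*r + 2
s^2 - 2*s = s*(s - 2)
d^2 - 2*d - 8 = (d - 4)*(d + 2)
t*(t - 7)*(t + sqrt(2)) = t^3 - 7*t^2 + sqrt(2)*t^2 - 7*sqrt(2)*t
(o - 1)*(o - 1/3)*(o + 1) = o^3 - o^2/3 - o + 1/3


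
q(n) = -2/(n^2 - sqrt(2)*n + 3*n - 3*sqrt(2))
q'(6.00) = 0.02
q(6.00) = -0.05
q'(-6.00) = -0.04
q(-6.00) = -0.09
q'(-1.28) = -0.09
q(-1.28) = 0.43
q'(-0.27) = 0.10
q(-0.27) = 0.43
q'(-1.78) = -0.26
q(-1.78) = 0.51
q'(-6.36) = -0.03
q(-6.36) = -0.08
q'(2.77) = 0.23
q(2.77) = -0.26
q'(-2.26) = -0.79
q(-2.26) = 0.74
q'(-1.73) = -0.24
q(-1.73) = 0.50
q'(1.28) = 25.13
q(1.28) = 3.48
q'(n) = -2*(-2*n - 3 + sqrt(2))/(n^2 - sqrt(2)*n + 3*n - 3*sqrt(2))^2 = 2*(2*n - sqrt(2) + 3)/(n^2 - sqrt(2)*n + 3*n - 3*sqrt(2))^2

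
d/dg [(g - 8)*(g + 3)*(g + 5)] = 3*g^2 - 49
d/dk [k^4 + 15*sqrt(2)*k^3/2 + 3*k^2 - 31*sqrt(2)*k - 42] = 4*k^3 + 45*sqrt(2)*k^2/2 + 6*k - 31*sqrt(2)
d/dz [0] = 0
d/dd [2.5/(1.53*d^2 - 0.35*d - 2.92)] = (0.875 - 7.65*d)/(-1.53*d^2 + 0.35*d + 2.92)^2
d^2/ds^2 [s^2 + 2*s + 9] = 2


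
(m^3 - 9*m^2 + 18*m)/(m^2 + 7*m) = (m^2 - 9*m + 18)/(m + 7)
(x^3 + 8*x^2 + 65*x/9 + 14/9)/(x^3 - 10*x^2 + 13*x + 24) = (9*x^3 + 72*x^2 + 65*x + 14)/(9*(x^3 - 10*x^2 + 13*x + 24))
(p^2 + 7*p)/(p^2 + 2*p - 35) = p/(p - 5)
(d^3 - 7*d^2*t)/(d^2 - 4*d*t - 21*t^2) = d^2/(d + 3*t)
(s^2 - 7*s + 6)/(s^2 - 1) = (s - 6)/(s + 1)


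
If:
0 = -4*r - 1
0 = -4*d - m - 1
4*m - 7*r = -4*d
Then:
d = -3/16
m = -1/4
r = -1/4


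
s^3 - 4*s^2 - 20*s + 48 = (s - 6)*(s - 2)*(s + 4)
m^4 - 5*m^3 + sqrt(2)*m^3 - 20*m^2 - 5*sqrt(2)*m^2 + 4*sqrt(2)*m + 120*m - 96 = (m - 4)*(m - 1)*(m - 3*sqrt(2))*(m + 4*sqrt(2))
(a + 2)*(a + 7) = a^2 + 9*a + 14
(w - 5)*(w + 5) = w^2 - 25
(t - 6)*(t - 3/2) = t^2 - 15*t/2 + 9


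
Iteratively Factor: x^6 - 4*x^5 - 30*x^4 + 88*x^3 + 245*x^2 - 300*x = (x)*(x^5 - 4*x^4 - 30*x^3 + 88*x^2 + 245*x - 300) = x*(x - 1)*(x^4 - 3*x^3 - 33*x^2 + 55*x + 300) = x*(x - 5)*(x - 1)*(x^3 + 2*x^2 - 23*x - 60) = x*(x - 5)*(x - 1)*(x + 4)*(x^2 - 2*x - 15) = x*(x - 5)*(x - 1)*(x + 3)*(x + 4)*(x - 5)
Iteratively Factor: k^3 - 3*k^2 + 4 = (k + 1)*(k^2 - 4*k + 4) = (k - 2)*(k + 1)*(k - 2)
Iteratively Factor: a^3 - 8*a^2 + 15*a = (a - 3)*(a^2 - 5*a) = a*(a - 3)*(a - 5)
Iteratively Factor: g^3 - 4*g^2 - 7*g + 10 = (g + 2)*(g^2 - 6*g + 5) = (g - 1)*(g + 2)*(g - 5)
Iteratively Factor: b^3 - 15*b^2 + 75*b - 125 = (b - 5)*(b^2 - 10*b + 25) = (b - 5)^2*(b - 5)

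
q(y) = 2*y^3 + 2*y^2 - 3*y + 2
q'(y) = 6*y^2 + 4*y - 3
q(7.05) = 781.06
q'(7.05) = 323.42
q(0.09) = 1.75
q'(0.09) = -2.59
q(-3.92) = -75.98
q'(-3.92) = 73.52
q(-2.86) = -19.85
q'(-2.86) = 34.64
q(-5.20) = -209.54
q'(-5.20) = 138.44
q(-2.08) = -1.11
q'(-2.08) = 14.64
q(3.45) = 97.58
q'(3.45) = 82.22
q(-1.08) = 5.05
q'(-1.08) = -0.32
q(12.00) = 3710.00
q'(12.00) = 909.00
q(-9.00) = -1267.00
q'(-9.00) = 447.00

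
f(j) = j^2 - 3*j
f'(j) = 2*j - 3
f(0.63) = -1.49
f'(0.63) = -1.74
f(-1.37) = 5.99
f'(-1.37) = -5.74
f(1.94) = -2.06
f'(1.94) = 0.88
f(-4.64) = 35.45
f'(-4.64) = -12.28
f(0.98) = -1.98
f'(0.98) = -1.04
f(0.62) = -1.48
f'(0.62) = -1.76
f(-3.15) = 19.37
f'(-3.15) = -9.30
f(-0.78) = 2.95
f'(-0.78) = -4.56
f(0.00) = 0.00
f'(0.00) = -3.00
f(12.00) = 108.00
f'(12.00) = 21.00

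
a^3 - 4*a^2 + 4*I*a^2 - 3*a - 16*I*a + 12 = (a - 4)*(a + I)*(a + 3*I)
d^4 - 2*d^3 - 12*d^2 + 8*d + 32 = (d - 4)*(d - 2)*(d + 2)^2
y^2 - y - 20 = (y - 5)*(y + 4)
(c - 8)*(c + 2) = c^2 - 6*c - 16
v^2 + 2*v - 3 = (v - 1)*(v + 3)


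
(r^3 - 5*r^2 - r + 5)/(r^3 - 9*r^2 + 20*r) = (r^2 - 1)/(r*(r - 4))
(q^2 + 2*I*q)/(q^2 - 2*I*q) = (q + 2*I)/(q - 2*I)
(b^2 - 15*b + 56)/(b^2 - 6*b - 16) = (b - 7)/(b + 2)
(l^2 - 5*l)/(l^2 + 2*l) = (l - 5)/(l + 2)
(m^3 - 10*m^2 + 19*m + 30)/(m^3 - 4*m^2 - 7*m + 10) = (m^2 - 5*m - 6)/(m^2 + m - 2)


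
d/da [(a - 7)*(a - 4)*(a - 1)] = 3*a^2 - 24*a + 39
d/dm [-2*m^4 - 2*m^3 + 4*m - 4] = -8*m^3 - 6*m^2 + 4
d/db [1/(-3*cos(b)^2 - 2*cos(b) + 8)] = -2*(3*cos(b) + 1)*sin(b)/(3*cos(b)^2 + 2*cos(b) - 8)^2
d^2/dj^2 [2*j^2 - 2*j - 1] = 4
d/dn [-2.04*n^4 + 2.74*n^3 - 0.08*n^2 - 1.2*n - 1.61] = -8.16*n^3 + 8.22*n^2 - 0.16*n - 1.2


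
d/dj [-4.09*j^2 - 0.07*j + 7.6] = -8.18*j - 0.07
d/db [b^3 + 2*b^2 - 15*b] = 3*b^2 + 4*b - 15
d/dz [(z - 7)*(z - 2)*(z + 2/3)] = 3*z^2 - 50*z/3 + 8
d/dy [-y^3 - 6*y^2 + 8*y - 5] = -3*y^2 - 12*y + 8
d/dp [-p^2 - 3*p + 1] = -2*p - 3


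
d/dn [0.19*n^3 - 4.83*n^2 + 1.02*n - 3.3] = 0.57*n^2 - 9.66*n + 1.02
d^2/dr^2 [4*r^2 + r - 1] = 8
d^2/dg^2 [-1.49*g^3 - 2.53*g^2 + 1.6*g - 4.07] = -8.94*g - 5.06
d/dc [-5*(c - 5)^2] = 50 - 10*c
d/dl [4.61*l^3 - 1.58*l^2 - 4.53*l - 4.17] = 13.83*l^2 - 3.16*l - 4.53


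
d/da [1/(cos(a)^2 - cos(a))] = (-sin(a)/cos(a)^2 + 2*tan(a))/(cos(a) - 1)^2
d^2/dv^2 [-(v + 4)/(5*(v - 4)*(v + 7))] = 2*(-v^3 - 12*v^2 - 120*v - 232)/(5*(v^6 + 9*v^5 - 57*v^4 - 477*v^3 + 1596*v^2 + 7056*v - 21952))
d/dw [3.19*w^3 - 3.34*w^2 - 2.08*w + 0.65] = 9.57*w^2 - 6.68*w - 2.08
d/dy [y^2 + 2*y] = 2*y + 2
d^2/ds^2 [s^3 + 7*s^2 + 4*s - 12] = 6*s + 14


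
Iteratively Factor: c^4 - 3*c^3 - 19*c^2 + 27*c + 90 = (c + 3)*(c^3 - 6*c^2 - c + 30) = (c + 2)*(c + 3)*(c^2 - 8*c + 15) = (c - 3)*(c + 2)*(c + 3)*(c - 5)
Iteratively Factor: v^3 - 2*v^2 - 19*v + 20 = (v - 1)*(v^2 - v - 20) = (v - 5)*(v - 1)*(v + 4)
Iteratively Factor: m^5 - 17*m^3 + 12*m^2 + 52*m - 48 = (m - 1)*(m^4 + m^3 - 16*m^2 - 4*m + 48) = (m - 1)*(m + 2)*(m^3 - m^2 - 14*m + 24) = (m - 1)*(m + 2)*(m + 4)*(m^2 - 5*m + 6) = (m - 3)*(m - 1)*(m + 2)*(m + 4)*(m - 2)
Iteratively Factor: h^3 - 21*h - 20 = (h - 5)*(h^2 + 5*h + 4) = (h - 5)*(h + 4)*(h + 1)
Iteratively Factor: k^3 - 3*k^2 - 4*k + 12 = (k - 3)*(k^2 - 4) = (k - 3)*(k + 2)*(k - 2)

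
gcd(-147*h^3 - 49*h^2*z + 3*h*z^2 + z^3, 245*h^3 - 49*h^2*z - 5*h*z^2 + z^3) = -49*h^2 + z^2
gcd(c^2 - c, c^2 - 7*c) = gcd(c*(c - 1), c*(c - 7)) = c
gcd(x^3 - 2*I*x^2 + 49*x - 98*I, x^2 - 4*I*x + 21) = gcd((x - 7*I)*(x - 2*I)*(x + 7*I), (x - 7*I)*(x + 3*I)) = x - 7*I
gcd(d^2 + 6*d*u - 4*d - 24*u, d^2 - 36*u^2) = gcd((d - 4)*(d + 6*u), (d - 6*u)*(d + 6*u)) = d + 6*u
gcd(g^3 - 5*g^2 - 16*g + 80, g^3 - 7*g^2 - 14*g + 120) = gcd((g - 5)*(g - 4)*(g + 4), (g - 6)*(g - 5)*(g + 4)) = g^2 - g - 20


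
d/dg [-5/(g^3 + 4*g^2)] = 5*(3*g + 8)/(g^3*(g + 4)^2)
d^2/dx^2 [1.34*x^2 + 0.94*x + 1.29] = 2.68000000000000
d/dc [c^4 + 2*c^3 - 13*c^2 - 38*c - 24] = 4*c^3 + 6*c^2 - 26*c - 38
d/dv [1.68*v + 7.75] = 1.68000000000000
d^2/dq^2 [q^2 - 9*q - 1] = 2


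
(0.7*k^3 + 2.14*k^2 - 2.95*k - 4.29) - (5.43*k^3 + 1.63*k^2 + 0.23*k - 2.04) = -4.73*k^3 + 0.51*k^2 - 3.18*k - 2.25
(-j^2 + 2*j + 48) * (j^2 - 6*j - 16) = -j^4 + 8*j^3 + 52*j^2 - 320*j - 768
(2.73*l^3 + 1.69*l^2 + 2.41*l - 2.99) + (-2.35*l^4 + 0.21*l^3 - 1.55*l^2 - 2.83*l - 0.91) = -2.35*l^4 + 2.94*l^3 + 0.14*l^2 - 0.42*l - 3.9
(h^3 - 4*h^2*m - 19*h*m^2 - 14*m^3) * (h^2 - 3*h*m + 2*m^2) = h^5 - 7*h^4*m - 5*h^3*m^2 + 35*h^2*m^3 + 4*h*m^4 - 28*m^5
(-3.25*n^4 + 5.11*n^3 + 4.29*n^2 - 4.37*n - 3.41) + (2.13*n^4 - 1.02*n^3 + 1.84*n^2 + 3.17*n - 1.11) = -1.12*n^4 + 4.09*n^3 + 6.13*n^2 - 1.2*n - 4.52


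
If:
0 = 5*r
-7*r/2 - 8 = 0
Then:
No Solution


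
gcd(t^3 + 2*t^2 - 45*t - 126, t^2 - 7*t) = t - 7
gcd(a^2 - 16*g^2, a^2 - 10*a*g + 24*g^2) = a - 4*g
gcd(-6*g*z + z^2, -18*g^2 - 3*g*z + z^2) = -6*g + z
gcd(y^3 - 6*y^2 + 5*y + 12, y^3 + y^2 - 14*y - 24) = y - 4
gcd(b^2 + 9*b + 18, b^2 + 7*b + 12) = b + 3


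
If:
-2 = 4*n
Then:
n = -1/2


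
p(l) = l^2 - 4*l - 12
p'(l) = 2*l - 4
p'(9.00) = 14.00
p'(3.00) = 2.00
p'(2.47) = 0.94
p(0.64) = -14.15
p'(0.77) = -2.46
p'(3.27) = 2.54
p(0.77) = -14.49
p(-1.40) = -4.44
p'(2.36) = 0.72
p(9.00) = 33.00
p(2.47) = -15.78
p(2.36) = -15.87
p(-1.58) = -3.18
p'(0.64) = -2.72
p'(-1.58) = -7.16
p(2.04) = -16.00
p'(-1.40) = -6.80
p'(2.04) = 0.08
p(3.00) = -15.00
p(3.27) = -14.39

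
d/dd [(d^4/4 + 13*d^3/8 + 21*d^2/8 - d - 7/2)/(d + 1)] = (3*d^4 + 17*d^3 + 30*d^2 + 21*d + 10)/(4*(d^2 + 2*d + 1))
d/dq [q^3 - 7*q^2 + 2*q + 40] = 3*q^2 - 14*q + 2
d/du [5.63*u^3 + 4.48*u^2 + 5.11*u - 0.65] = 16.89*u^2 + 8.96*u + 5.11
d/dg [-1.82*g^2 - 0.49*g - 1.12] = -3.64*g - 0.49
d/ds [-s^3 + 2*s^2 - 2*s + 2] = -3*s^2 + 4*s - 2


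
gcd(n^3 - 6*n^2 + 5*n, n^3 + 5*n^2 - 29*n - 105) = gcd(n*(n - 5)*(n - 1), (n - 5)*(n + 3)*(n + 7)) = n - 5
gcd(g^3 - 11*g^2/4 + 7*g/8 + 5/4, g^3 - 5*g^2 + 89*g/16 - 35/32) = g - 5/4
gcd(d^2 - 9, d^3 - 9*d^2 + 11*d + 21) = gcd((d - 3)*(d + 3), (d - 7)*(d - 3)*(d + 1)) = d - 3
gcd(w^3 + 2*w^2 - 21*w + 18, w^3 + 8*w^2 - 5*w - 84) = w - 3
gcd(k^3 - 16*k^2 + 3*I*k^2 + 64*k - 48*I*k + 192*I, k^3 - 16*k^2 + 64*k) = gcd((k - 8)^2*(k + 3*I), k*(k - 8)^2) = k^2 - 16*k + 64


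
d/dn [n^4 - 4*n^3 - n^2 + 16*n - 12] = 4*n^3 - 12*n^2 - 2*n + 16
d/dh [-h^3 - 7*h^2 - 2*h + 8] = -3*h^2 - 14*h - 2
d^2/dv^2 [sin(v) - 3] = -sin(v)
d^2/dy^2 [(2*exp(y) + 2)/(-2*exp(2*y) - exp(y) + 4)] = (-8*exp(4*y) - 28*exp(3*y) - 108*exp(2*y) - 74*exp(y) - 40)*exp(y)/(8*exp(6*y) + 12*exp(5*y) - 42*exp(4*y) - 47*exp(3*y) + 84*exp(2*y) + 48*exp(y) - 64)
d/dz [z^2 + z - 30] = 2*z + 1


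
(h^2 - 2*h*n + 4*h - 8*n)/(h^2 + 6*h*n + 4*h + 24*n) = (h - 2*n)/(h + 6*n)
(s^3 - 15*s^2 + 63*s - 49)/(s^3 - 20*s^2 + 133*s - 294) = (s - 1)/(s - 6)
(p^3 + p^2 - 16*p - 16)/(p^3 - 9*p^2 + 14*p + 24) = (p + 4)/(p - 6)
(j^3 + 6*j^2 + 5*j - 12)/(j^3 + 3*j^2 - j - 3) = (j + 4)/(j + 1)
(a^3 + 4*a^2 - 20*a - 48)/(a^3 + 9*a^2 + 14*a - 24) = (a^2 - 2*a - 8)/(a^2 + 3*a - 4)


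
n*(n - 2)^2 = n^3 - 4*n^2 + 4*n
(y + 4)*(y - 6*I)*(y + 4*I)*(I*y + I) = I*y^4 + 2*y^3 + 5*I*y^3 + 10*y^2 + 28*I*y^2 + 8*y + 120*I*y + 96*I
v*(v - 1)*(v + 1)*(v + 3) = v^4 + 3*v^3 - v^2 - 3*v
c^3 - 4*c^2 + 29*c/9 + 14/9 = (c - 7/3)*(c - 2)*(c + 1/3)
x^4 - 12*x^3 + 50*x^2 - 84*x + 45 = (x - 5)*(x - 3)^2*(x - 1)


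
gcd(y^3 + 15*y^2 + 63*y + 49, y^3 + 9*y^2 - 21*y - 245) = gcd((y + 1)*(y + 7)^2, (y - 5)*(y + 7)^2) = y^2 + 14*y + 49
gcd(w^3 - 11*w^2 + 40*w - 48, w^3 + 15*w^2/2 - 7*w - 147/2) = w - 3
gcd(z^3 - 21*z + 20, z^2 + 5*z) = z + 5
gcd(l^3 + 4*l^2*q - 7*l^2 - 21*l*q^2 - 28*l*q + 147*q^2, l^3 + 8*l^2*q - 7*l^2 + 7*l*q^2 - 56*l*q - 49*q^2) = l^2 + 7*l*q - 7*l - 49*q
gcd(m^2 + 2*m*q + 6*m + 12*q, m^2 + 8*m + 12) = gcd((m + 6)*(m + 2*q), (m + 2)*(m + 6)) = m + 6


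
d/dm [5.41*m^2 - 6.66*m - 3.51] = 10.82*m - 6.66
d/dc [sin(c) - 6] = cos(c)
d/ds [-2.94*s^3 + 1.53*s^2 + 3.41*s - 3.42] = -8.82*s^2 + 3.06*s + 3.41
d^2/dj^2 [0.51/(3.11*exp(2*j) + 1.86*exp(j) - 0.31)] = (0.51*(6.22*exp(j) + 1.86)*(12.44*exp(j) + 3.72)*exp(j) - (6.3444*exp(j) + 0.9486)*(3.11*exp(2*j) + 1.86*exp(j) - 0.31))*exp(j)/(3.11*exp(2*j) + 1.86*exp(j) - 0.31)^3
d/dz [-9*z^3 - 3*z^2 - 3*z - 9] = -27*z^2 - 6*z - 3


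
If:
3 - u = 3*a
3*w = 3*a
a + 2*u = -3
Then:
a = 9/5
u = -12/5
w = 9/5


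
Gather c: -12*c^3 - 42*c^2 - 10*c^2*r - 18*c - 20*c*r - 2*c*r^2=-12*c^3 + c^2*(-10*r - 42) + c*(-2*r^2 - 20*r - 18)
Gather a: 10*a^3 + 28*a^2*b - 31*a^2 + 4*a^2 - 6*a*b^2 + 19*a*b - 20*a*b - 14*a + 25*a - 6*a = 10*a^3 + a^2*(28*b - 27) + a*(-6*b^2 - b + 5)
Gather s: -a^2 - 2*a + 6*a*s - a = -a^2 + 6*a*s - 3*a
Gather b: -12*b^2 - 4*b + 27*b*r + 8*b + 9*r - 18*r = -12*b^2 + b*(27*r + 4) - 9*r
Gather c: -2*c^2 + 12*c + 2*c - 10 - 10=-2*c^2 + 14*c - 20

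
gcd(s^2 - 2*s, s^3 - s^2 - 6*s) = s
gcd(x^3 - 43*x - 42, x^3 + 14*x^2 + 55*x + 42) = x^2 + 7*x + 6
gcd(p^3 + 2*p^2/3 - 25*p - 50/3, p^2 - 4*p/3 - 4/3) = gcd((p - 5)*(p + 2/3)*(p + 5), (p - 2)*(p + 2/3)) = p + 2/3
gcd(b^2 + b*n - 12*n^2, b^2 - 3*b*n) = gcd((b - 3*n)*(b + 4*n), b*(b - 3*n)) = b - 3*n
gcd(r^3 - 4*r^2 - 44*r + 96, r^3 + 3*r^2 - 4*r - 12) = r - 2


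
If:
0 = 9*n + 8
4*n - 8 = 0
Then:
No Solution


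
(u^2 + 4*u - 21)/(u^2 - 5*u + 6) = (u + 7)/(u - 2)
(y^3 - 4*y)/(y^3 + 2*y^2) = (y - 2)/y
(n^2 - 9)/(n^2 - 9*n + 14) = (n^2 - 9)/(n^2 - 9*n + 14)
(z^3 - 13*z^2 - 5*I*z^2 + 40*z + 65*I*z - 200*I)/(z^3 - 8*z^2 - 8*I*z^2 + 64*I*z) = (z^2 - 5*z*(1 + I) + 25*I)/(z*(z - 8*I))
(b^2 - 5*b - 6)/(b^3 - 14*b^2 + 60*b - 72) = (b + 1)/(b^2 - 8*b + 12)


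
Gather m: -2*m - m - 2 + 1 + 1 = -3*m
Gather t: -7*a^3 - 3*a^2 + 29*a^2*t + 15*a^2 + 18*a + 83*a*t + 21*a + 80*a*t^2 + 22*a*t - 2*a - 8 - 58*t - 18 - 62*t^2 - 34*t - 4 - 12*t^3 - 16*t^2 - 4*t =-7*a^3 + 12*a^2 + 37*a - 12*t^3 + t^2*(80*a - 78) + t*(29*a^2 + 105*a - 96) - 30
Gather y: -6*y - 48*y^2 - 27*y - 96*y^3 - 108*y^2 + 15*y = -96*y^3 - 156*y^2 - 18*y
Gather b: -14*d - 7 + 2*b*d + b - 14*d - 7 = b*(2*d + 1) - 28*d - 14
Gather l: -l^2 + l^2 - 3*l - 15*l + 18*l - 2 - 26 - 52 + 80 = 0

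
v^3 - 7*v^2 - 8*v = v*(v - 8)*(v + 1)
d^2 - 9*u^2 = (d - 3*u)*(d + 3*u)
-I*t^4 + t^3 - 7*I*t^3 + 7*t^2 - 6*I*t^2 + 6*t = t*(t + 1)*(t + 6)*(-I*t + 1)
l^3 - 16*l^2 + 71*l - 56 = (l - 8)*(l - 7)*(l - 1)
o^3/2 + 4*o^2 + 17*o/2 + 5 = (o/2 + 1/2)*(o + 2)*(o + 5)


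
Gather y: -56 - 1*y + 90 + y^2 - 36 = y^2 - y - 2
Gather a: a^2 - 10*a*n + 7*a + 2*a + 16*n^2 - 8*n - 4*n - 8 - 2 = a^2 + a*(9 - 10*n) + 16*n^2 - 12*n - 10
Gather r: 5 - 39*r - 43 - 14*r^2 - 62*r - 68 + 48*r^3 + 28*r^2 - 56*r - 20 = 48*r^3 + 14*r^2 - 157*r - 126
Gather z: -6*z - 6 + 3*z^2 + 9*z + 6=3*z^2 + 3*z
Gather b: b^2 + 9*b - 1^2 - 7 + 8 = b^2 + 9*b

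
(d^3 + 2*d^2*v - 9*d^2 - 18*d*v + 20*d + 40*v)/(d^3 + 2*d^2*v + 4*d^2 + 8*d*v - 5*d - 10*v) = (d^2 - 9*d + 20)/(d^2 + 4*d - 5)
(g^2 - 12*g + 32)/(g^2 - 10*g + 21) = (g^2 - 12*g + 32)/(g^2 - 10*g + 21)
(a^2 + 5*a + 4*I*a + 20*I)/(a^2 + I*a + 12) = (a + 5)/(a - 3*I)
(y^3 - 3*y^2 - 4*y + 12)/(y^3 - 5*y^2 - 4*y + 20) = (y - 3)/(y - 5)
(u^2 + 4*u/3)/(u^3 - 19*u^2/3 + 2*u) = (3*u + 4)/(3*u^2 - 19*u + 6)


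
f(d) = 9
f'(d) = 0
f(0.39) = 9.00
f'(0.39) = 0.00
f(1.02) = 9.00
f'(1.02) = 0.00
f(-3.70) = 9.00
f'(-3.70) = 0.00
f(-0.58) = 9.00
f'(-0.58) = 0.00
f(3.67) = 9.00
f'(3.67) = 0.00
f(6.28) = 9.00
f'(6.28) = 0.00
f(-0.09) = 9.00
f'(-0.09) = 0.00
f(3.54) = 9.00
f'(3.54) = 0.00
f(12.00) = 9.00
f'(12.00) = 0.00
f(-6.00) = 9.00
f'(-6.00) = 0.00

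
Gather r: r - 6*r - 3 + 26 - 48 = -5*r - 25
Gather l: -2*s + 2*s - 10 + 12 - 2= 0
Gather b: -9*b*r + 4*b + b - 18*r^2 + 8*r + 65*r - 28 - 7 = b*(5 - 9*r) - 18*r^2 + 73*r - 35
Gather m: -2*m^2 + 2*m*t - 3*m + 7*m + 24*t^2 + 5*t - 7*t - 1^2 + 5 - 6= -2*m^2 + m*(2*t + 4) + 24*t^2 - 2*t - 2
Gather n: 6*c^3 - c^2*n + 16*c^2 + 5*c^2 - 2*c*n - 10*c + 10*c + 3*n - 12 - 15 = 6*c^3 + 21*c^2 + n*(-c^2 - 2*c + 3) - 27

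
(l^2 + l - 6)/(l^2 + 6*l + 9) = (l - 2)/(l + 3)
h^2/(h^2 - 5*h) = h/(h - 5)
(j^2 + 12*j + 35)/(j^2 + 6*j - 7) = (j + 5)/(j - 1)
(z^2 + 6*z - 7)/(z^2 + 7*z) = (z - 1)/z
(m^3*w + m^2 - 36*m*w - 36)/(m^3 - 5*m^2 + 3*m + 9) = (m^3*w + m^2 - 36*m*w - 36)/(m^3 - 5*m^2 + 3*m + 9)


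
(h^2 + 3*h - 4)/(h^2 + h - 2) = (h + 4)/(h + 2)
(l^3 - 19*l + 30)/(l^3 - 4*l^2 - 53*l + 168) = (l^2 + 3*l - 10)/(l^2 - l - 56)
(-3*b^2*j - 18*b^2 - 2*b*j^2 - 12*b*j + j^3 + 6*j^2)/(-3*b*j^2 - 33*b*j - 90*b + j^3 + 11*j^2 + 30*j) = (b + j)/(j + 5)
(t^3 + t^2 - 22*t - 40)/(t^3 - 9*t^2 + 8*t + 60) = (t + 4)/(t - 6)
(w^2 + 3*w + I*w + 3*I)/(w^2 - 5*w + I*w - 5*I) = (w + 3)/(w - 5)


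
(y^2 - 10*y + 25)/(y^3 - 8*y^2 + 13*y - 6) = (y^2 - 10*y + 25)/(y^3 - 8*y^2 + 13*y - 6)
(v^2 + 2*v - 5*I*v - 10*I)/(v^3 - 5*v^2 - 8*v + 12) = (v - 5*I)/(v^2 - 7*v + 6)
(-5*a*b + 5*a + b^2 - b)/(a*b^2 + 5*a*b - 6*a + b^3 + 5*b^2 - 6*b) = (-5*a + b)/(a*b + 6*a + b^2 + 6*b)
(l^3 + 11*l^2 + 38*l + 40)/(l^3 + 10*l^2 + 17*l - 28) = (l^2 + 7*l + 10)/(l^2 + 6*l - 7)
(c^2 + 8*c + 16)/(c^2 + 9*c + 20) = (c + 4)/(c + 5)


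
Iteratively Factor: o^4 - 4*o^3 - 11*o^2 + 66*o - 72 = (o - 2)*(o^3 - 2*o^2 - 15*o + 36) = (o - 3)*(o - 2)*(o^2 + o - 12) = (o - 3)*(o - 2)*(o + 4)*(o - 3)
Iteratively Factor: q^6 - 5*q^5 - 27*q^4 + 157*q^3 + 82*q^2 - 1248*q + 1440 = (q - 2)*(q^5 - 3*q^4 - 33*q^3 + 91*q^2 + 264*q - 720) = (q - 5)*(q - 2)*(q^4 + 2*q^3 - 23*q^2 - 24*q + 144) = (q - 5)*(q - 2)*(q + 4)*(q^3 - 2*q^2 - 15*q + 36) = (q - 5)*(q - 3)*(q - 2)*(q + 4)*(q^2 + q - 12) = (q - 5)*(q - 3)^2*(q - 2)*(q + 4)*(q + 4)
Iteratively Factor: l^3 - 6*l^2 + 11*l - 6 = (l - 3)*(l^2 - 3*l + 2) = (l - 3)*(l - 2)*(l - 1)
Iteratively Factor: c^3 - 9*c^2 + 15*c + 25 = (c - 5)*(c^2 - 4*c - 5) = (c - 5)*(c + 1)*(c - 5)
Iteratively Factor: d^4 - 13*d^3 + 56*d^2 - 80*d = (d)*(d^3 - 13*d^2 + 56*d - 80) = d*(d - 4)*(d^2 - 9*d + 20) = d*(d - 4)^2*(d - 5)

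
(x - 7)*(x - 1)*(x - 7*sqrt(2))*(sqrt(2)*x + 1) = sqrt(2)*x^4 - 13*x^3 - 8*sqrt(2)*x^3 + 104*x^2 - 91*x + 56*sqrt(2)*x - 49*sqrt(2)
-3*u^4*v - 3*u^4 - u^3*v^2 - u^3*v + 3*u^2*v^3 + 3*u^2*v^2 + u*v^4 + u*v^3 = (-u + v)*(u + v)*(3*u + v)*(u*v + u)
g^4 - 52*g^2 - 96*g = g*(g - 8)*(g + 2)*(g + 6)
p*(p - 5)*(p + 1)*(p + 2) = p^4 - 2*p^3 - 13*p^2 - 10*p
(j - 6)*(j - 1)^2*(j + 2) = j^4 - 6*j^3 - 3*j^2 + 20*j - 12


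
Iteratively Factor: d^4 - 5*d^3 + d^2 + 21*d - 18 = (d - 3)*(d^3 - 2*d^2 - 5*d + 6) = (d - 3)^2*(d^2 + d - 2) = (d - 3)^2*(d + 2)*(d - 1)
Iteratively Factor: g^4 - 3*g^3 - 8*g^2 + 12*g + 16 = (g - 4)*(g^3 + g^2 - 4*g - 4) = (g - 4)*(g + 1)*(g^2 - 4) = (g - 4)*(g - 2)*(g + 1)*(g + 2)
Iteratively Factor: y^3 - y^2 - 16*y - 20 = (y + 2)*(y^2 - 3*y - 10) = (y - 5)*(y + 2)*(y + 2)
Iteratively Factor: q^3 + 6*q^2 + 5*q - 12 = (q + 4)*(q^2 + 2*q - 3) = (q - 1)*(q + 4)*(q + 3)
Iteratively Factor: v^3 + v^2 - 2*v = (v)*(v^2 + v - 2) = v*(v + 2)*(v - 1)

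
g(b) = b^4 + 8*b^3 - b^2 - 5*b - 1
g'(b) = 4*b^3 + 24*b^2 - 2*b - 5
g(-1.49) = -17.30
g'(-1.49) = 38.03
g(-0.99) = -3.83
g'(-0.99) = 16.62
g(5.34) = 1975.11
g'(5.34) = 1277.79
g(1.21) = 7.80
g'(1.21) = 34.80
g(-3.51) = -189.93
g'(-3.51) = 124.73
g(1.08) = 3.87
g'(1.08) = 25.87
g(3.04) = 284.72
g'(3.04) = 323.10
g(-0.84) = -1.75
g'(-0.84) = 11.24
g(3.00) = 272.00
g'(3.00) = 313.00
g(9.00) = 12266.00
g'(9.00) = 4837.00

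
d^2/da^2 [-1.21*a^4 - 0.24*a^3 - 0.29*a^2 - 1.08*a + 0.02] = -14.52*a^2 - 1.44*a - 0.58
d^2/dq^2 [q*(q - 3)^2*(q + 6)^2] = 20*q^3 + 72*q^2 - 162*q - 216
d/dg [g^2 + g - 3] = 2*g + 1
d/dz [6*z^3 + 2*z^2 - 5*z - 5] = 18*z^2 + 4*z - 5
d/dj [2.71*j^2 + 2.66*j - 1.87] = 5.42*j + 2.66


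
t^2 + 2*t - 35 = (t - 5)*(t + 7)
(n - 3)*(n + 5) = n^2 + 2*n - 15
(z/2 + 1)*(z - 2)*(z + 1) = z^3/2 + z^2/2 - 2*z - 2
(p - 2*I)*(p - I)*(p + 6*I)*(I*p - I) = I*p^4 - 3*p^3 - I*p^3 + 3*p^2 + 16*I*p^2 + 12*p - 16*I*p - 12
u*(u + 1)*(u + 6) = u^3 + 7*u^2 + 6*u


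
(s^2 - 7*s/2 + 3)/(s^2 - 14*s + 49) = (s^2 - 7*s/2 + 3)/(s^2 - 14*s + 49)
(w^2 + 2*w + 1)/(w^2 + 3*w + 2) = (w + 1)/(w + 2)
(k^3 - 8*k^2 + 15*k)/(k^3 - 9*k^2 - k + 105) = k*(k - 3)/(k^2 - 4*k - 21)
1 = 1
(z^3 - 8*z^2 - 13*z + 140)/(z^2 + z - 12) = (z^2 - 12*z + 35)/(z - 3)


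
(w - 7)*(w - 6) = w^2 - 13*w + 42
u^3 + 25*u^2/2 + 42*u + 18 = (u + 1/2)*(u + 6)^2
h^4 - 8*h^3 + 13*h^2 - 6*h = h*(h - 6)*(h - 1)^2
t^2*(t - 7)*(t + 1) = t^4 - 6*t^3 - 7*t^2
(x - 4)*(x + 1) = x^2 - 3*x - 4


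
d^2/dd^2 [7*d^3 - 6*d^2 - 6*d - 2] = 42*d - 12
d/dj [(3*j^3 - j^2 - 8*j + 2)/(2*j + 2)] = (3*j^3 + 4*j^2 - j - 5)/(j^2 + 2*j + 1)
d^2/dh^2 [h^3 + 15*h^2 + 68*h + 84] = 6*h + 30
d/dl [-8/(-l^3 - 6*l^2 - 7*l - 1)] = 8*(-3*l^2 - 12*l - 7)/(l^3 + 6*l^2 + 7*l + 1)^2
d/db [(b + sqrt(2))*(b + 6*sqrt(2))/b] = 1 - 12/b^2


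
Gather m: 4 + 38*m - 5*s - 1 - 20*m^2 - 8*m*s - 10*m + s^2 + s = -20*m^2 + m*(28 - 8*s) + s^2 - 4*s + 3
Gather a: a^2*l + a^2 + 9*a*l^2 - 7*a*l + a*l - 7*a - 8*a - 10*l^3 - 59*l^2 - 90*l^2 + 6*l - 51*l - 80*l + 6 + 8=a^2*(l + 1) + a*(9*l^2 - 6*l - 15) - 10*l^3 - 149*l^2 - 125*l + 14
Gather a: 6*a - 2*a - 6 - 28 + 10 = 4*a - 24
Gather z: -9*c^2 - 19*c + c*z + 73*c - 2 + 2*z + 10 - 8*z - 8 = -9*c^2 + 54*c + z*(c - 6)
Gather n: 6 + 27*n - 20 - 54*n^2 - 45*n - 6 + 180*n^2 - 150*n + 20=126*n^2 - 168*n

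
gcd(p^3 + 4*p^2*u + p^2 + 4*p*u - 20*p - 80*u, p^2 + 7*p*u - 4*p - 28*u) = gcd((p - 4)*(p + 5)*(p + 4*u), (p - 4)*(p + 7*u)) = p - 4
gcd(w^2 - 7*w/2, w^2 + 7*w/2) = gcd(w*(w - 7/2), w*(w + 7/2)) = w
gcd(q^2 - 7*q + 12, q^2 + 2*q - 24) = q - 4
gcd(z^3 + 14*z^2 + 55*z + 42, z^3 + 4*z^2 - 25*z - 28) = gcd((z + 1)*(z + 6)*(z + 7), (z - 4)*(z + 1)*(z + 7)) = z^2 + 8*z + 7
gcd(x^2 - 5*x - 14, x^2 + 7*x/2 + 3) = x + 2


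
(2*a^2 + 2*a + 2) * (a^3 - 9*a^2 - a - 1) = 2*a^5 - 16*a^4 - 18*a^3 - 22*a^2 - 4*a - 2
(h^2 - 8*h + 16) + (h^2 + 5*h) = 2*h^2 - 3*h + 16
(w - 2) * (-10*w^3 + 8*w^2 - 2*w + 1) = -10*w^4 + 28*w^3 - 18*w^2 + 5*w - 2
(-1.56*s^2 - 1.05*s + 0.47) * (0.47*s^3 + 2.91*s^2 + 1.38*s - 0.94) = -0.7332*s^5 - 5.0331*s^4 - 4.9874*s^3 + 1.3851*s^2 + 1.6356*s - 0.4418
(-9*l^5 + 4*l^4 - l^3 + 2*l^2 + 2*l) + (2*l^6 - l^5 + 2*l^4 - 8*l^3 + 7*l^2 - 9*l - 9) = 2*l^6 - 10*l^5 + 6*l^4 - 9*l^3 + 9*l^2 - 7*l - 9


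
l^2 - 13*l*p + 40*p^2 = (l - 8*p)*(l - 5*p)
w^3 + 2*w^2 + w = w*(w + 1)^2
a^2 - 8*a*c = a*(a - 8*c)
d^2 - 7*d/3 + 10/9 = (d - 5/3)*(d - 2/3)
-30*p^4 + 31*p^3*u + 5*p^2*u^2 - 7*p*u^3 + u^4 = (-5*p + u)*(-3*p + u)*(-p + u)*(2*p + u)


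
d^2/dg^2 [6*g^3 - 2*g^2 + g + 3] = 36*g - 4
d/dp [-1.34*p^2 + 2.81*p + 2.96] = 2.81 - 2.68*p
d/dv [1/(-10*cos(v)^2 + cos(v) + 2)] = (1 - 20*cos(v))*sin(v)/(-10*cos(v)^2 + cos(v) + 2)^2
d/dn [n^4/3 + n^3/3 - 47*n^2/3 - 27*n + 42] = 4*n^3/3 + n^2 - 94*n/3 - 27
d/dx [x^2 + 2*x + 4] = 2*x + 2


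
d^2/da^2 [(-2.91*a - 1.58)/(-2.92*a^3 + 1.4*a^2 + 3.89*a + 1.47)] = (148.870944*a^5 + 90.284064*a^4 - 25.829224*a^3 + 60.789984*a^2 + 56.387352*a + 8.03365000000001)/(24.897088*a^9 - 35.81088*a^8 - 82.333488*a^7 + 55.068496*a^6 + 145.740156*a^5 + 27.986196*a^4 - 87.968105*a^3 - 75.808341*a^2 - 25.217703*a - 3.176523)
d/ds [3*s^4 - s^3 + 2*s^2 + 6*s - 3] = 12*s^3 - 3*s^2 + 4*s + 6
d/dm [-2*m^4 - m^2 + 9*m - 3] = -8*m^3 - 2*m + 9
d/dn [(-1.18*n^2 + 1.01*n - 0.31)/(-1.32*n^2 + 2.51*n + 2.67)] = (-1.6286*n^2 - 7.1196*n + 3.4748)/(1.7424*n^4 - 6.6264*n^3 - 0.748700000000001*n^2 + 13.4034*n + 7.1289)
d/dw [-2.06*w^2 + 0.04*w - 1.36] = 0.04 - 4.12*w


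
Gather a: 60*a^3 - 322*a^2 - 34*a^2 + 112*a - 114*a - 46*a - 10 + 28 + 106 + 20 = 60*a^3 - 356*a^2 - 48*a + 144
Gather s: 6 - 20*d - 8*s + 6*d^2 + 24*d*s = 6*d^2 - 20*d + s*(24*d - 8) + 6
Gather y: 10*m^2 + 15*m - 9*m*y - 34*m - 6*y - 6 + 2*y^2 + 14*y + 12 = 10*m^2 - 19*m + 2*y^2 + y*(8 - 9*m) + 6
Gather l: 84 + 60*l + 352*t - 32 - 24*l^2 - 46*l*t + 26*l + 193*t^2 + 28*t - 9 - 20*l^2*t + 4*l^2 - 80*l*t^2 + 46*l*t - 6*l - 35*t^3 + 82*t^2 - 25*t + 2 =l^2*(-20*t - 20) + l*(80 - 80*t^2) - 35*t^3 + 275*t^2 + 355*t + 45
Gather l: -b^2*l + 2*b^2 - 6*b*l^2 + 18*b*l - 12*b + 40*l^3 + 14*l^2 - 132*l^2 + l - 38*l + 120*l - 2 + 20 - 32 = 2*b^2 - 12*b + 40*l^3 + l^2*(-6*b - 118) + l*(-b^2 + 18*b + 83) - 14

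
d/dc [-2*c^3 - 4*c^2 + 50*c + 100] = -6*c^2 - 8*c + 50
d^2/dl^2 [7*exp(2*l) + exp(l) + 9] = (28*exp(l) + 1)*exp(l)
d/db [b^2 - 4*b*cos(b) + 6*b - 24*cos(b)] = 4*b*sin(b) + 2*b + 24*sin(b) - 4*cos(b) + 6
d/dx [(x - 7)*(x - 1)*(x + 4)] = 3*x^2 - 8*x - 25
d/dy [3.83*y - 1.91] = 3.83000000000000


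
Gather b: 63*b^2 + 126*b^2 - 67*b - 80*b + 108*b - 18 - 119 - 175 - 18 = 189*b^2 - 39*b - 330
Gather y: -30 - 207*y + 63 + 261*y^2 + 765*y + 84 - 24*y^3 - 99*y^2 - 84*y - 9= -24*y^3 + 162*y^2 + 474*y + 108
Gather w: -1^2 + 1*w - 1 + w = 2*w - 2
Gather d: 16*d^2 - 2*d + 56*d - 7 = 16*d^2 + 54*d - 7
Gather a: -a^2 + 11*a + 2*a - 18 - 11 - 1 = -a^2 + 13*a - 30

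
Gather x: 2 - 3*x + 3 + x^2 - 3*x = x^2 - 6*x + 5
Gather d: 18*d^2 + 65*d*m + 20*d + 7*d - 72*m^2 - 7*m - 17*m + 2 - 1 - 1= 18*d^2 + d*(65*m + 27) - 72*m^2 - 24*m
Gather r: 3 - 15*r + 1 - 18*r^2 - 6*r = -18*r^2 - 21*r + 4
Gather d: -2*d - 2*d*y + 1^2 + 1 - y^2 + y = d*(-2*y - 2) - y^2 + y + 2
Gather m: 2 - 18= -16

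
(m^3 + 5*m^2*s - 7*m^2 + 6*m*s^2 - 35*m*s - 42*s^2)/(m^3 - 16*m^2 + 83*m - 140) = (m^2 + 5*m*s + 6*s^2)/(m^2 - 9*m + 20)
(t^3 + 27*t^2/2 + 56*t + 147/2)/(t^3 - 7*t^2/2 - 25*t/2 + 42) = (t^2 + 10*t + 21)/(t^2 - 7*t + 12)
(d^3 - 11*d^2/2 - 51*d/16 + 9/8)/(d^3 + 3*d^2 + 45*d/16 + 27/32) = 2*(4*d^2 - 25*d + 6)/(8*d^2 + 18*d + 9)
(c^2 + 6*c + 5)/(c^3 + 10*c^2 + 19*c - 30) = (c + 1)/(c^2 + 5*c - 6)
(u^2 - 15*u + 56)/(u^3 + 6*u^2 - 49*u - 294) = (u - 8)/(u^2 + 13*u + 42)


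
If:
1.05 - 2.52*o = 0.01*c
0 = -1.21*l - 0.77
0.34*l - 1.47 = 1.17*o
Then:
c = 468.22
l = -0.64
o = -1.44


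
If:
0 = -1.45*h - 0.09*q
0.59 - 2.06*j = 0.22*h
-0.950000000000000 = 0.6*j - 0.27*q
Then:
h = -0.26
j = 0.31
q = 4.22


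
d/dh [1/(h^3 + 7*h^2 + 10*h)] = (-3*h^2 - 14*h - 10)/(h^2*(h^2 + 7*h + 10)^2)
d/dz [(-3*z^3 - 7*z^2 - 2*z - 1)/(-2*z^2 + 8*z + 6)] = (3*z^4 - 24*z^3 - 57*z^2 - 44*z - 2)/(2*(z^4 - 8*z^3 + 10*z^2 + 24*z + 9))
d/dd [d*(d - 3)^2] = 3*(d - 3)*(d - 1)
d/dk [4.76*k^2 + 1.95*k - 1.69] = 9.52*k + 1.95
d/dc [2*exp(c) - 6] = 2*exp(c)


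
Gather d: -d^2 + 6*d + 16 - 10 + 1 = -d^2 + 6*d + 7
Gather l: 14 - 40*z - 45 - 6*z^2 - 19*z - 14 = -6*z^2 - 59*z - 45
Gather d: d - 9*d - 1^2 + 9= 8 - 8*d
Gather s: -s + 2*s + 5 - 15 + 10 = s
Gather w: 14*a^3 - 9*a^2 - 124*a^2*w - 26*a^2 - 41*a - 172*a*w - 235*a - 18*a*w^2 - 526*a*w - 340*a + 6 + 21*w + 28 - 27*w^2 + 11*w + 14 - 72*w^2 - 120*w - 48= 14*a^3 - 35*a^2 - 616*a + w^2*(-18*a - 99) + w*(-124*a^2 - 698*a - 88)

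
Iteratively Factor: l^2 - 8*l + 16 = (l - 4)*(l - 4)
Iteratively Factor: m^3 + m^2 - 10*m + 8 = (m - 2)*(m^2 + 3*m - 4) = (m - 2)*(m - 1)*(m + 4)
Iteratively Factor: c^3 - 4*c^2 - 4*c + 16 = (c + 2)*(c^2 - 6*c + 8) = (c - 2)*(c + 2)*(c - 4)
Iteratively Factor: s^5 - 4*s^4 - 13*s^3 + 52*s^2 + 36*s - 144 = (s + 2)*(s^4 - 6*s^3 - s^2 + 54*s - 72) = (s - 2)*(s + 2)*(s^3 - 4*s^2 - 9*s + 36) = (s - 2)*(s + 2)*(s + 3)*(s^2 - 7*s + 12) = (s - 3)*(s - 2)*(s + 2)*(s + 3)*(s - 4)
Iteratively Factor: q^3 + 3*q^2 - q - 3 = (q + 1)*(q^2 + 2*q - 3) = (q - 1)*(q + 1)*(q + 3)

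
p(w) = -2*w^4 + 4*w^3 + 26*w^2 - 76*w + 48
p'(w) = -8*w^3 + 12*w^2 + 52*w - 76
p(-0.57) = 98.82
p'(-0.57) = -100.26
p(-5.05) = -721.04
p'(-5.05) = 997.73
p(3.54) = -31.85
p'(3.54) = -96.44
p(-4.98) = -652.85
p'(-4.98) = 950.69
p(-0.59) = 100.83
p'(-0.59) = -100.86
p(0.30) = 27.63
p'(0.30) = -59.54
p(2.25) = 2.93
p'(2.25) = 10.62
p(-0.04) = 51.08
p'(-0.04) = -78.06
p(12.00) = -31680.00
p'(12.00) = -11548.00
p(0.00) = 48.00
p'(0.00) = -76.00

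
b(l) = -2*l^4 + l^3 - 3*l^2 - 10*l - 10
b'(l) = -8*l^3 + 3*l^2 - 6*l - 10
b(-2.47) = -93.11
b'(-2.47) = 143.68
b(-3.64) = -412.68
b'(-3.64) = 437.42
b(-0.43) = -6.40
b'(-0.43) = -6.23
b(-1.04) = -6.31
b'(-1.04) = 8.48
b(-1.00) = -6.00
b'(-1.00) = 7.00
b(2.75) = -153.77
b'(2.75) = -170.19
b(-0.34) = -7.01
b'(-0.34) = -7.30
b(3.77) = -440.77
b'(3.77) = -418.64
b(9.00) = -12736.00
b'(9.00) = -5653.00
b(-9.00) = -14014.00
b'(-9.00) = 6119.00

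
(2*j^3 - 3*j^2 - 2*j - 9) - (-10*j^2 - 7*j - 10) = 2*j^3 + 7*j^2 + 5*j + 1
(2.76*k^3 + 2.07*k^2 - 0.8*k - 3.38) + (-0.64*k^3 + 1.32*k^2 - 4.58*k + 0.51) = 2.12*k^3 + 3.39*k^2 - 5.38*k - 2.87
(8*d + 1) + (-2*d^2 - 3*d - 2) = -2*d^2 + 5*d - 1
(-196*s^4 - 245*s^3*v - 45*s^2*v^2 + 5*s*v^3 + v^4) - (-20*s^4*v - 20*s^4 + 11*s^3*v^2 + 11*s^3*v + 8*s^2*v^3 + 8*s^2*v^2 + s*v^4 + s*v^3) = 20*s^4*v - 176*s^4 - 11*s^3*v^2 - 256*s^3*v - 8*s^2*v^3 - 53*s^2*v^2 - s*v^4 + 4*s*v^3 + v^4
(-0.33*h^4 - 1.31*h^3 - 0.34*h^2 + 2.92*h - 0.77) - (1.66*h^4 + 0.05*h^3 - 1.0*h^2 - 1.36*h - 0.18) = -1.99*h^4 - 1.36*h^3 + 0.66*h^2 + 4.28*h - 0.59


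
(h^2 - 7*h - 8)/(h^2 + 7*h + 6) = (h - 8)/(h + 6)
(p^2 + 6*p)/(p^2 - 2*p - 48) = p/(p - 8)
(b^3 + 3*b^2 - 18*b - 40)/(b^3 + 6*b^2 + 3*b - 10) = (b - 4)/(b - 1)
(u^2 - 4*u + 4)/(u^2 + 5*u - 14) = (u - 2)/(u + 7)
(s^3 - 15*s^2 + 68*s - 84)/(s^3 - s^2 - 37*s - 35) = (s^2 - 8*s + 12)/(s^2 + 6*s + 5)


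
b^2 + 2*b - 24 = (b - 4)*(b + 6)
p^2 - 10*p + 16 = (p - 8)*(p - 2)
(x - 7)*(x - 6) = x^2 - 13*x + 42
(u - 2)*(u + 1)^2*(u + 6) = u^4 + 6*u^3 - 3*u^2 - 20*u - 12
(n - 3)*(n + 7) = n^2 + 4*n - 21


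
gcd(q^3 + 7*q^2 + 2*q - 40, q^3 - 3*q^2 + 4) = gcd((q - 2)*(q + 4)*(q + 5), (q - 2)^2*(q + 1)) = q - 2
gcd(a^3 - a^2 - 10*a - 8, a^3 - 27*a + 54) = 1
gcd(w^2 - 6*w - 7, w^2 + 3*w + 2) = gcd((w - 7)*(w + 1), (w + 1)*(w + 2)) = w + 1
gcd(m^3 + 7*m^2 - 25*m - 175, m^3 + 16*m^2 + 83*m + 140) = m^2 + 12*m + 35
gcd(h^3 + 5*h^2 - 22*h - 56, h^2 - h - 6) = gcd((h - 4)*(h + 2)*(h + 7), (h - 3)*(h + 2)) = h + 2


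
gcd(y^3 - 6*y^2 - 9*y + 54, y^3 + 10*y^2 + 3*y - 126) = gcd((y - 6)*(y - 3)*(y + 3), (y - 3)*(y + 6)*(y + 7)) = y - 3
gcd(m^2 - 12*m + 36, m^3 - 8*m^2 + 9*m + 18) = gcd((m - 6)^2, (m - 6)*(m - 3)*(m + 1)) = m - 6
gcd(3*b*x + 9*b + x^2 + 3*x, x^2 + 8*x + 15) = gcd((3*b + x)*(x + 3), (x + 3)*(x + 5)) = x + 3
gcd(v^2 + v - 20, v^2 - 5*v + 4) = v - 4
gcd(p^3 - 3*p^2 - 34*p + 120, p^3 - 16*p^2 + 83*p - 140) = p^2 - 9*p + 20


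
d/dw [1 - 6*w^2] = -12*w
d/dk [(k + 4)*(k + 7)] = 2*k + 11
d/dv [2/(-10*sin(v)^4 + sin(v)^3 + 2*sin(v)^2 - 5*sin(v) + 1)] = 2*(40*sin(v)^3 - 3*sin(v)^2 - 4*sin(v) + 5)*cos(v)/(-10*sin(v)^4 + sin(v)^3 + 2*sin(v)^2 - 5*sin(v) + 1)^2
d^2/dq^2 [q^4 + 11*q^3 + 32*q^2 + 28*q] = 12*q^2 + 66*q + 64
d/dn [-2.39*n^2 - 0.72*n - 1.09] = -4.78*n - 0.72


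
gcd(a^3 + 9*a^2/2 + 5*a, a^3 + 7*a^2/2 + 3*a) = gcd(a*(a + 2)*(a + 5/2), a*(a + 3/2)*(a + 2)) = a^2 + 2*a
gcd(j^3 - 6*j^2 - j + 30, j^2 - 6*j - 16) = j + 2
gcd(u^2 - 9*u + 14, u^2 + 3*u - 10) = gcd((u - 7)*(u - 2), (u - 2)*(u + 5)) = u - 2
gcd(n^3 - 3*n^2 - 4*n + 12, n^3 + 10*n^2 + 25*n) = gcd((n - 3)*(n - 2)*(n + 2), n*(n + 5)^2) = 1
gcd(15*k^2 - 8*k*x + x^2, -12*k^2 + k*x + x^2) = -3*k + x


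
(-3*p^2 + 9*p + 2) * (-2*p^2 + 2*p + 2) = 6*p^4 - 24*p^3 + 8*p^2 + 22*p + 4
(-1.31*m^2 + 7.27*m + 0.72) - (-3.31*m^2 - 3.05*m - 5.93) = 2.0*m^2 + 10.32*m + 6.65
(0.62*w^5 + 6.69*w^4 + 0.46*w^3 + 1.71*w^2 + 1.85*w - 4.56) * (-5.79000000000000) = -3.5898*w^5 - 38.7351*w^4 - 2.6634*w^3 - 9.9009*w^2 - 10.7115*w + 26.4024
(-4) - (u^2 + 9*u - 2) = -u^2 - 9*u - 2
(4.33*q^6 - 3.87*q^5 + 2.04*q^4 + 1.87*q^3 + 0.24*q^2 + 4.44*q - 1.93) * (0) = 0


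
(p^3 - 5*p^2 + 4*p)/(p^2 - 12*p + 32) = p*(p - 1)/(p - 8)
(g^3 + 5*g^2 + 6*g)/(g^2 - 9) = g*(g + 2)/(g - 3)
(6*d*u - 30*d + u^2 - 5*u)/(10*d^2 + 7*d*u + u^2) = (6*d*u - 30*d + u^2 - 5*u)/(10*d^2 + 7*d*u + u^2)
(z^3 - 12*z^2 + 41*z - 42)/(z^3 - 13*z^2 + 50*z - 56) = (z - 3)/(z - 4)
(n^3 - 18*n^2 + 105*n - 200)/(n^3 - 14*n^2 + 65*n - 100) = (n - 8)/(n - 4)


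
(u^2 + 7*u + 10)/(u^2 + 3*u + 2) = (u + 5)/(u + 1)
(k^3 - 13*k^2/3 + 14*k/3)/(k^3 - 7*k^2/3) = (k - 2)/k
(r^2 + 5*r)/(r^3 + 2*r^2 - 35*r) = (r + 5)/(r^2 + 2*r - 35)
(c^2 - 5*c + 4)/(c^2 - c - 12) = (c - 1)/(c + 3)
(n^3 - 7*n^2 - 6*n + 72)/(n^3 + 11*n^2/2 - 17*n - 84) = 2*(n^2 - 3*n - 18)/(2*n^2 + 19*n + 42)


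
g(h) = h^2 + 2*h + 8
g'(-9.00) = -16.00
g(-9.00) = 71.00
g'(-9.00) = -16.00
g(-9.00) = 71.00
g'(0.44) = 2.88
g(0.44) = 9.07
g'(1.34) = 4.68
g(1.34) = 12.48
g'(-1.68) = -1.36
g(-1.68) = 7.46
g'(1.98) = 5.96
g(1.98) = 15.88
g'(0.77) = 3.54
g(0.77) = 10.13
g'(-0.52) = 0.96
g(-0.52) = 7.23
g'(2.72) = 7.44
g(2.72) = 20.84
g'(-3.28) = -4.56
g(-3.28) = 12.20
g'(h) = 2*h + 2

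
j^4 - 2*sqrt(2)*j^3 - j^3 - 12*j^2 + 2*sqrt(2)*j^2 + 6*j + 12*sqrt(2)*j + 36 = (j - 3)*(j + 2)*(j - 3*sqrt(2))*(j + sqrt(2))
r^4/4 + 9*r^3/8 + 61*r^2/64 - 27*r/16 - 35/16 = (r/2 + 1)^2*(r - 5/4)*(r + 7/4)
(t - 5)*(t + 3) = t^2 - 2*t - 15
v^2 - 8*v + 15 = (v - 5)*(v - 3)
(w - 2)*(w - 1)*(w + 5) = w^3 + 2*w^2 - 13*w + 10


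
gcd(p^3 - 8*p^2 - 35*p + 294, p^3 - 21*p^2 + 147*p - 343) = p^2 - 14*p + 49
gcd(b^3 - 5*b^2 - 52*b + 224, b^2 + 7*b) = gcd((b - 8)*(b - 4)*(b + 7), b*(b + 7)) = b + 7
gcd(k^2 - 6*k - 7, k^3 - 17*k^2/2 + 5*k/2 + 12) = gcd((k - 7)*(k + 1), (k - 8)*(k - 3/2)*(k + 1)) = k + 1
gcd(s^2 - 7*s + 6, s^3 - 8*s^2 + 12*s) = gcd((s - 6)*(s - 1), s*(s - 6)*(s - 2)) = s - 6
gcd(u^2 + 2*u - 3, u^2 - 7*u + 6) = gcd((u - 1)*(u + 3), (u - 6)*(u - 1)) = u - 1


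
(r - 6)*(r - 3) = r^2 - 9*r + 18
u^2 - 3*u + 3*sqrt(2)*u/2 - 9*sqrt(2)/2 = (u - 3)*(u + 3*sqrt(2)/2)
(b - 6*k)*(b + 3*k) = b^2 - 3*b*k - 18*k^2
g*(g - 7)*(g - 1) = g^3 - 8*g^2 + 7*g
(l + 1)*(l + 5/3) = l^2 + 8*l/3 + 5/3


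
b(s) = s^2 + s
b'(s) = 2*s + 1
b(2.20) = 7.04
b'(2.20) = 5.40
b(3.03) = 12.21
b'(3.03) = 7.06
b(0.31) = 0.41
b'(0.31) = 1.62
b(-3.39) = 8.10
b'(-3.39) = -5.78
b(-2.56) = 3.99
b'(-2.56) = -4.12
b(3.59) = 16.48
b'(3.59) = 8.18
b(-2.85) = 5.27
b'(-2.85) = -4.70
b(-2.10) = 2.31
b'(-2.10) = -3.20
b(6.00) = 42.00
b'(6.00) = 13.00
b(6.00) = 42.00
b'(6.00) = 13.00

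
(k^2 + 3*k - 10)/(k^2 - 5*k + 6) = (k + 5)/(k - 3)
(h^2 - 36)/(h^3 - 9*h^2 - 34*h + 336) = (h - 6)/(h^2 - 15*h + 56)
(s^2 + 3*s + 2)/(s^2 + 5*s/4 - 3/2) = 4*(s + 1)/(4*s - 3)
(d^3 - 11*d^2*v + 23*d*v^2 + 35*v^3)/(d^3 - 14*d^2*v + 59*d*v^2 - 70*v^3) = (-d - v)/(-d + 2*v)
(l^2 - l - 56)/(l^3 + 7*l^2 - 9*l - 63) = (l - 8)/(l^2 - 9)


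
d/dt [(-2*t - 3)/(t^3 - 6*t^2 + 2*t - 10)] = (4*t^3 - 3*t^2 - 36*t + 26)/(t^6 - 12*t^5 + 40*t^4 - 44*t^3 + 124*t^2 - 40*t + 100)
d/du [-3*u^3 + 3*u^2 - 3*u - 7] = -9*u^2 + 6*u - 3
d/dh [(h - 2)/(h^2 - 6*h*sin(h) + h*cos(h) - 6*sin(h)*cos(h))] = (h^2 - 6*h*sin(h) + h*cos(h) + (h - 2)*(h*sin(h) + 6*h*cos(h) - 2*h + 6*sin(h) - cos(h) + 6*cos(2*h)) - 3*sin(2*h))/((h - 6*sin(h))^2*(h + cos(h))^2)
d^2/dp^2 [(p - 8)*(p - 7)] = 2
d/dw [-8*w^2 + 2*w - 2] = 2 - 16*w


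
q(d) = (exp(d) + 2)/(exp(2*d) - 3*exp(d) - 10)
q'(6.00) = 0.00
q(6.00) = 0.00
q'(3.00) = -0.09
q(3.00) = 0.07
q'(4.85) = -0.01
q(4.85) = 0.01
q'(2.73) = -0.14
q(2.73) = 0.10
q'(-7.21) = -0.00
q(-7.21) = -0.20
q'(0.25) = -0.09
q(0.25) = -0.27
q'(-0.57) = -0.03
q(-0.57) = -0.23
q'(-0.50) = -0.03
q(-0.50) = -0.23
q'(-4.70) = -0.00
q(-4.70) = -0.20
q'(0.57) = -0.17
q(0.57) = -0.31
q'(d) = (exp(d) + 2)*(-2*exp(2*d) + 3*exp(d))/(exp(2*d) - 3*exp(d) - 10)^2 + exp(d)/(exp(2*d) - 3*exp(d) - 10) = -exp(d)/(exp(2*d) - 10*exp(d) + 25)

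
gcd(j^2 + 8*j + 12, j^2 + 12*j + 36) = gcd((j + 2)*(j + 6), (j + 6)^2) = j + 6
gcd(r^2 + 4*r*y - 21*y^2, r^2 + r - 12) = 1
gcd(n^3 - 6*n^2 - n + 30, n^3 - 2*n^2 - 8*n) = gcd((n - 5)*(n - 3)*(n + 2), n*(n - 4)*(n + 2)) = n + 2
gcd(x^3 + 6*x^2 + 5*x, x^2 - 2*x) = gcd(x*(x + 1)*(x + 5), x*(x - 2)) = x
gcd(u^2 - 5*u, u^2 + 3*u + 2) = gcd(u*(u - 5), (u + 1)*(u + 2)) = 1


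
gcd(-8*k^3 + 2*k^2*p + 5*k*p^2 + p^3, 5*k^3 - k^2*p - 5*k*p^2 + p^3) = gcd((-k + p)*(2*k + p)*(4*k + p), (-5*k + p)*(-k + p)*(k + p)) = -k + p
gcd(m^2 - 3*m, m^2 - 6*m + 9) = m - 3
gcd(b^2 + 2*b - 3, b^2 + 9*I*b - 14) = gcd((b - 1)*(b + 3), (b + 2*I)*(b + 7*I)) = 1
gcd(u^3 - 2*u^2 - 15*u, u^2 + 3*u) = u^2 + 3*u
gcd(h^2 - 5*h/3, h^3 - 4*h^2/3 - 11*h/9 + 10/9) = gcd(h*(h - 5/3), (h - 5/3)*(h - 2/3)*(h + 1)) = h - 5/3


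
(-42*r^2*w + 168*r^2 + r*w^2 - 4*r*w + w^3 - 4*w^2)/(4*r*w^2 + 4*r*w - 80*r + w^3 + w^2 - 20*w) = (-42*r^2 + r*w + w^2)/(4*r*w + 20*r + w^2 + 5*w)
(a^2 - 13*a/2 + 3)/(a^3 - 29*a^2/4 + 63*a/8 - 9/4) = 4/(4*a - 3)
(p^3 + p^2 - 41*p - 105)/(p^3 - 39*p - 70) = (p + 3)/(p + 2)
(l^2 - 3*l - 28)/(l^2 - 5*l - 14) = (l + 4)/(l + 2)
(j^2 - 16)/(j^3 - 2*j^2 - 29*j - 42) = (16 - j^2)/(-j^3 + 2*j^2 + 29*j + 42)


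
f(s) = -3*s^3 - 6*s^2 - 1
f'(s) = -9*s^2 - 12*s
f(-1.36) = -4.55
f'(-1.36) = -0.33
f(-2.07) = -0.10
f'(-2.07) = -13.72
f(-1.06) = -4.17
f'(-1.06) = 2.61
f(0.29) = -1.58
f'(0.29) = -4.24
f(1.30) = -17.73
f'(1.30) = -30.81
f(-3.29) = 40.89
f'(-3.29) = -57.94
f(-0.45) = -1.94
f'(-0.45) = 3.58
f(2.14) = -57.88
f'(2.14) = -66.90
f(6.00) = -865.00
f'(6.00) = -396.00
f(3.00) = -136.00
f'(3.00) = -117.00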